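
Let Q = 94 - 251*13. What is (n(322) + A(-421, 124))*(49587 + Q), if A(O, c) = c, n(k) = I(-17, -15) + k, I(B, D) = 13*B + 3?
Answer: 10583304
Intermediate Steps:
I(B, D) = 3 + 13*B
n(k) = -218 + k (n(k) = (3 + 13*(-17)) + k = (3 - 221) + k = -218 + k)
Q = -3169 (Q = 94 - 3263 = -3169)
(n(322) + A(-421, 124))*(49587 + Q) = ((-218 + 322) + 124)*(49587 - 3169) = (104 + 124)*46418 = 228*46418 = 10583304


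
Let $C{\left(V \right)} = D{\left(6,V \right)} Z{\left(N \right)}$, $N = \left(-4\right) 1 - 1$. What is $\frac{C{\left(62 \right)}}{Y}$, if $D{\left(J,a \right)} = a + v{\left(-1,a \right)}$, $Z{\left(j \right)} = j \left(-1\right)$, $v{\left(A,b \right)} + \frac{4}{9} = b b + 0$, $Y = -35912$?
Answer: $- \frac{87875}{161604} \approx -0.54377$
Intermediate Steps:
$N = -5$ ($N = -4 - 1 = -5$)
$v{\left(A,b \right)} = - \frac{4}{9} + b^{2}$ ($v{\left(A,b \right)} = - \frac{4}{9} + \left(b b + 0\right) = - \frac{4}{9} + \left(b^{2} + 0\right) = - \frac{4}{9} + b^{2}$)
$Z{\left(j \right)} = - j$
$D{\left(J,a \right)} = - \frac{4}{9} + a + a^{2}$ ($D{\left(J,a \right)} = a + \left(- \frac{4}{9} + a^{2}\right) = - \frac{4}{9} + a + a^{2}$)
$C{\left(V \right)} = - \frac{20}{9} + 5 V + 5 V^{2}$ ($C{\left(V \right)} = \left(- \frac{4}{9} + V + V^{2}\right) \left(\left(-1\right) \left(-5\right)\right) = \left(- \frac{4}{9} + V + V^{2}\right) 5 = - \frac{20}{9} + 5 V + 5 V^{2}$)
$\frac{C{\left(62 \right)}}{Y} = \frac{- \frac{20}{9} + 5 \cdot 62 + 5 \cdot 62^{2}}{-35912} = \left(- \frac{20}{9} + 310 + 5 \cdot 3844\right) \left(- \frac{1}{35912}\right) = \left(- \frac{20}{9} + 310 + 19220\right) \left(- \frac{1}{35912}\right) = \frac{175750}{9} \left(- \frac{1}{35912}\right) = - \frac{87875}{161604}$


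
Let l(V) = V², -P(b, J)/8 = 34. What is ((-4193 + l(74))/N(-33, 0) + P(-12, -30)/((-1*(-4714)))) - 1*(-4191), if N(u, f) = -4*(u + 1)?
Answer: 1267414559/301696 ≈ 4201.0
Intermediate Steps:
N(u, f) = -4 - 4*u (N(u, f) = -4*(1 + u) = -4 - 4*u)
P(b, J) = -272 (P(b, J) = -8*34 = -272)
((-4193 + l(74))/N(-33, 0) + P(-12, -30)/((-1*(-4714)))) - 1*(-4191) = ((-4193 + 74²)/(-4 - 4*(-33)) - 272/((-1*(-4714)))) - 1*(-4191) = ((-4193 + 5476)/(-4 + 132) - 272/4714) + 4191 = (1283/128 - 272*1/4714) + 4191 = (1283*(1/128) - 136/2357) + 4191 = (1283/128 - 136/2357) + 4191 = 3006623/301696 + 4191 = 1267414559/301696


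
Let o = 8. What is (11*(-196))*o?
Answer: -17248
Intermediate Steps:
(11*(-196))*o = (11*(-196))*8 = -2156*8 = -17248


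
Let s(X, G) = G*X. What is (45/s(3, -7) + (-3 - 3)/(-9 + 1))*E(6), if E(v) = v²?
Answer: -351/7 ≈ -50.143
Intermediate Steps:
(45/s(3, -7) + (-3 - 3)/(-9 + 1))*E(6) = (45/((-7*3)) + (-3 - 3)/(-9 + 1))*6² = (45/(-21) - 6/(-8))*36 = (45*(-1/21) - 6*(-⅛))*36 = (-15/7 + ¾)*36 = -39/28*36 = -351/7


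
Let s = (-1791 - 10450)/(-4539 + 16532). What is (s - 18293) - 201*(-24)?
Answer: -161545958/11993 ≈ -13470.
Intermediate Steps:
s = -12241/11993 ≈ -1.0207
(s - 18293) - 201*(-24) = (-12241/11993 - 18293) - 201*(-24) = -219400190/11993 + 4824 = -161545958/11993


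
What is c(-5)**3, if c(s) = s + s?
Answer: -1000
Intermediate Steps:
c(s) = 2*s
c(-5)**3 = (2*(-5))**3 = (-10)**3 = -1000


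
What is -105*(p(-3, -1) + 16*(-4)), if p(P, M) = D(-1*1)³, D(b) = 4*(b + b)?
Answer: 60480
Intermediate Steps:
D(b) = 8*b (D(b) = 4*(2*b) = 8*b)
p(P, M) = -512 (p(P, M) = (8*(-1*1))³ = (8*(-1))³ = (-8)³ = -512)
-105*(p(-3, -1) + 16*(-4)) = -105*(-512 + 16*(-4)) = -105*(-512 - 64) = -105*(-576) = 60480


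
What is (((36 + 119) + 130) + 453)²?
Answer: 544644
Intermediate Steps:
(((36 + 119) + 130) + 453)² = ((155 + 130) + 453)² = (285 + 453)² = 738² = 544644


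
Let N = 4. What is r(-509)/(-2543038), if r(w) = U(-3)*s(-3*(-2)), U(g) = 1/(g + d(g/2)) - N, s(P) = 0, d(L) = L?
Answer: 0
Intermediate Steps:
U(g) = -4 + 2/(3*g) (U(g) = 1/(g + g/2) - 1*4 = 1/(g + g*(1/2)) - 4 = 1/(g + g/2) - 4 = 1/(3*g/2) - 4 = 2/(3*g) - 4 = -4 + 2/(3*g))
r(w) = 0 (r(w) = (-4 + (2/3)/(-3))*0 = (-4 + (2/3)*(-1/3))*0 = (-4 - 2/9)*0 = -38/9*0 = 0)
r(-509)/(-2543038) = 0/(-2543038) = 0*(-1/2543038) = 0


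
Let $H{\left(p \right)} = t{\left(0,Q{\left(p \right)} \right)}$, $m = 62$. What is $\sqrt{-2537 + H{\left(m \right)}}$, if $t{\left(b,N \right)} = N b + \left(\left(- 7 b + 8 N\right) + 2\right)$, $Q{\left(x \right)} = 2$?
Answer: $i \sqrt{2519} \approx 50.19 i$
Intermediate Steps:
$t{\left(b,N \right)} = 2 - 7 b + 8 N + N b$ ($t{\left(b,N \right)} = N b + \left(2 - 7 b + 8 N\right) = 2 - 7 b + 8 N + N b$)
$H{\left(p \right)} = 18$ ($H{\left(p \right)} = 2 - 0 + 8 \cdot 2 + 2 \cdot 0 = 2 + 0 + 16 + 0 = 18$)
$\sqrt{-2537 + H{\left(m \right)}} = \sqrt{-2537 + 18} = \sqrt{-2519} = i \sqrt{2519}$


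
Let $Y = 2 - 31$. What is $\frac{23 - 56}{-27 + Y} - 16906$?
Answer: $- \frac{946703}{56} \approx -16905.0$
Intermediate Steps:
$Y = -29$
$\frac{23 - 56}{-27 + Y} - 16906 = \frac{23 - 56}{-27 - 29} - 16906 = - \frac{33}{-56} - 16906 = \left(-33\right) \left(- \frac{1}{56}\right) - 16906 = \frac{33}{56} - 16906 = - \frac{946703}{56}$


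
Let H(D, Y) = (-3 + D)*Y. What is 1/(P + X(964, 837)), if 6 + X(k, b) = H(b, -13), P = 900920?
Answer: 1/890072 ≈ 1.1235e-6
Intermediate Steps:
H(D, Y) = Y*(-3 + D)
X(k, b) = 33 - 13*b (X(k, b) = -6 - 13*(-3 + b) = -6 + (39 - 13*b) = 33 - 13*b)
1/(P + X(964, 837)) = 1/(900920 + (33 - 13*837)) = 1/(900920 + (33 - 10881)) = 1/(900920 - 10848) = 1/890072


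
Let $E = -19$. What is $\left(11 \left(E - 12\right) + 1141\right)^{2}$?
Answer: $640000$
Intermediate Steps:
$\left(11 \left(E - 12\right) + 1141\right)^{2} = \left(11 \left(-19 - 12\right) + 1141\right)^{2} = \left(11 \left(-31\right) + 1141\right)^{2} = \left(-341 + 1141\right)^{2} = 800^{2} = 640000$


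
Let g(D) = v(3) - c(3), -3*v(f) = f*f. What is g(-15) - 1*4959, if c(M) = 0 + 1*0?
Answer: -4962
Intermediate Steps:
v(f) = -f²/3 (v(f) = -f*f/3 = -f²/3)
c(M) = 0 (c(M) = 0 + 0 = 0)
g(D) = -3 (g(D) = -⅓*3² - 1*0 = -⅓*9 + 0 = -3 + 0 = -3)
g(-15) - 1*4959 = -3 - 1*4959 = -3 - 4959 = -4962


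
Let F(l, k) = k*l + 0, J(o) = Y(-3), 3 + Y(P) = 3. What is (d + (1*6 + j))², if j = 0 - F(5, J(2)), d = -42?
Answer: 1296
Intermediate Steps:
Y(P) = 0 (Y(P) = -3 + 3 = 0)
J(o) = 0
F(l, k) = k*l
j = 0 (j = 0 - 0*5 = 0 - 1*0 = 0 + 0 = 0)
(d + (1*6 + j))² = (-42 + (1*6 + 0))² = (-42 + (6 + 0))² = (-42 + 6)² = (-36)² = 1296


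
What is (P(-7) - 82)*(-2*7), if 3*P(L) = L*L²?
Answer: 8246/3 ≈ 2748.7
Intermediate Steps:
P(L) = L³/3 (P(L) = (L*L²)/3 = L³/3)
(P(-7) - 82)*(-2*7) = ((⅓)*(-7)³ - 82)*(-2*7) = ((⅓)*(-343) - 82)*(-14) = (-343/3 - 82)*(-14) = -589/3*(-14) = 8246/3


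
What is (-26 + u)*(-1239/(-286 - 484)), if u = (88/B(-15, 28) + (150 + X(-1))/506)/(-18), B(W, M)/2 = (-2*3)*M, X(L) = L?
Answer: -146712763/3506580 ≈ -41.839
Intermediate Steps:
B(W, M) = -12*M (B(W, M) = 2*((-2*3)*M) = 2*(-6*M) = -12*M)
u = -173/95634 (u = (88/((-12*28)) + (150 - 1)/506)/(-18) = (88/(-336) + 149*(1/506))*(-1/18) = (88*(-1/336) + 149/506)*(-1/18) = (-11/42 + 149/506)*(-1/18) = (173/5313)*(-1/18) = -173/95634 ≈ -0.0018090)
(-26 + u)*(-1239/(-286 - 484)) = (-26 - 173/95634)*(-1239/(-286 - 484)) = -(-146712763)/(4554*(-770)) = -(-146712763)*(-1)/(4554*770) = -2486657/95634*177/110 = -146712763/3506580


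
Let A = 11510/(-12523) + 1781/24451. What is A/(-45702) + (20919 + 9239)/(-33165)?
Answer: -6698743610673451/7366813315098930 ≈ -0.90931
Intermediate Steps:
A = -37018221/43742839 (A = 11510*(-1/12523) + 1781*(1/24451) = -11510/12523 + 1781/24451 = -37018221/43742839 ≈ -0.84627)
A/(-45702) + (20919 + 9239)/(-33165) = -37018221/43742839/(-45702) + (20919 + 9239)/(-33165) = -37018221/43742839*(-1/45702) + 30158*(-1/33165) = 12339407/666378409326 - 30158/33165 = -6698743610673451/7366813315098930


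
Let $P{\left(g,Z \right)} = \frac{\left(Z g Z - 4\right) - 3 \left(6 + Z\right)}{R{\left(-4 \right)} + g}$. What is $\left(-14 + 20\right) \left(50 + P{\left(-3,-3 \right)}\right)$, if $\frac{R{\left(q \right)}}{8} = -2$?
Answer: $\frac{5940}{19} \approx 312.63$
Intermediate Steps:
$R{\left(q \right)} = -16$ ($R{\left(q \right)} = 8 \left(-2\right) = -16$)
$P{\left(g,Z \right)} = \frac{-22 - 3 Z + g Z^{2}}{-16 + g}$ ($P{\left(g,Z \right)} = \frac{\left(Z g Z - 4\right) - 3 \left(6 + Z\right)}{-16 + g} = \frac{\left(g Z^{2} - 4\right) - \left(18 + 3 Z\right)}{-16 + g} = \frac{\left(-4 + g Z^{2}\right) - \left(18 + 3 Z\right)}{-16 + g} = \frac{-22 - 3 Z + g Z^{2}}{-16 + g}$)
$\left(-14 + 20\right) \left(50 + P{\left(-3,-3 \right)}\right) = \left(-14 + 20\right) \left(50 + \frac{-22 - -9 - 3 \left(-3\right)^{2}}{-16 - 3}\right) = 6 \left(50 + \frac{-22 + 9 - 27}{-19}\right) = 6 \left(50 - \frac{-22 + 9 - 27}{19}\right) = 6 \left(50 - - \frac{40}{19}\right) = 6 \left(50 + \frac{40}{19}\right) = 6 \cdot \frac{990}{19} = \frac{5940}{19}$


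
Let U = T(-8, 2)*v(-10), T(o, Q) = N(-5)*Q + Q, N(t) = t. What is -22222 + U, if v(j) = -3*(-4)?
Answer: -22318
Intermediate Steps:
v(j) = 12
T(o, Q) = -4*Q (T(o, Q) = -5*Q + Q = -4*Q)
U = -96 (U = -4*2*12 = -8*12 = -96)
-22222 + U = -22222 - 96 = -22318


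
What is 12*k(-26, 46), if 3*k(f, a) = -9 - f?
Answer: 68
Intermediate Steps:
k(f, a) = -3 - f/3 (k(f, a) = (-9 - f)/3 = -3 - f/3)
12*k(-26, 46) = 12*(-3 - ⅓*(-26)) = 12*(-3 + 26/3) = 12*(17/3) = 68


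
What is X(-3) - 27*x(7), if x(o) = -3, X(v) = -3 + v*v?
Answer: 87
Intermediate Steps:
X(v) = -3 + v²
X(-3) - 27*x(7) = (-3 + (-3)²) - 27*(-3) = (-3 + 9) + 81 = 6 + 81 = 87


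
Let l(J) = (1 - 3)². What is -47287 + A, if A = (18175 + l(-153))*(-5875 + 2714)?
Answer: -57511106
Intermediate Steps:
l(J) = 4 (l(J) = (-2)² = 4)
A = -57463819 (A = (18175 + 4)*(-5875 + 2714) = 18179*(-3161) = -57463819)
-47287 + A = -47287 - 57463819 = -57511106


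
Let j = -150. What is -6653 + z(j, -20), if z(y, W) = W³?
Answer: -14653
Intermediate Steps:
-6653 + z(j, -20) = -6653 + (-20)³ = -6653 - 8000 = -14653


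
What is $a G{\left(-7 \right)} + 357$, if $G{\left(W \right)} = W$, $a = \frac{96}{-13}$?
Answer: $\frac{5313}{13} \approx 408.69$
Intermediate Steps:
$a = - \frac{96}{13}$ ($a = 96 \left(- \frac{1}{13}\right) = - \frac{96}{13} \approx -7.3846$)
$a G{\left(-7 \right)} + 357 = \left(- \frac{96}{13}\right) \left(-7\right) + 357 = \frac{672}{13} + 357 = \frac{5313}{13}$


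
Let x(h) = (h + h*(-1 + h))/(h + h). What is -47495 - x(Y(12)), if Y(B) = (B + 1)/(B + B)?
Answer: -2279773/48 ≈ -47495.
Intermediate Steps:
Y(B) = (1 + B)/(2*B) (Y(B) = (1 + B)/((2*B)) = (1 + B)*(1/(2*B)) = (1 + B)/(2*B))
x(h) = (h + h*(-1 + h))/(2*h) (x(h) = (h + h*(-1 + h))/((2*h)) = (h + h*(-1 + h))*(1/(2*h)) = (h + h*(-1 + h))/(2*h))
-47495 - x(Y(12)) = -47495 - (1/2)*(1 + 12)/12/2 = -47495 - (1/2)*(1/12)*13/2 = -47495 - 13/(2*24) = -47495 - 1*13/48 = -47495 - 13/48 = -2279773/48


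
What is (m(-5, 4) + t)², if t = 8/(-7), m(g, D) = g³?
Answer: 779689/49 ≈ 15912.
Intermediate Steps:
t = -8/7 (t = 8*(-⅐) = -8/7 ≈ -1.1429)
(m(-5, 4) + t)² = ((-5)³ - 8/7)² = (-125 - 8/7)² = (-883/7)² = 779689/49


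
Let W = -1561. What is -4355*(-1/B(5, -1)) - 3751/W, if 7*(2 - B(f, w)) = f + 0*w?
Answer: 47620844/14049 ≈ 3389.6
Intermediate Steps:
B(f, w) = 2 - f/7 (B(f, w) = 2 - (f + 0*w)/7 = 2 - (f + 0)/7 = 2 - f/7)
-4355*(-1/B(5, -1)) - 3751/W = -4355*(-1/(2 - 1/7*5)) - 3751/(-1561) = -4355*(-1/(2 - 5/7)) - 3751*(-1/1561) = -4355/((-1*9/7)) + 3751/1561 = -4355/(-9/7) + 3751/1561 = -4355*(-7/9) + 3751/1561 = 30485/9 + 3751/1561 = 47620844/14049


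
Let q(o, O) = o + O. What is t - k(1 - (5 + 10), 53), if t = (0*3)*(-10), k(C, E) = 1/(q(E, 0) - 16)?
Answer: -1/37 ≈ -0.027027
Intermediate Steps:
q(o, O) = O + o
k(C, E) = 1/(-16 + E) (k(C, E) = 1/((0 + E) - 16) = 1/(E - 16) = 1/(-16 + E))
t = 0 (t = 0*(-10) = 0)
t - k(1 - (5 + 10), 53) = 0 - 1/(-16 + 53) = 0 - 1/37 = -1/37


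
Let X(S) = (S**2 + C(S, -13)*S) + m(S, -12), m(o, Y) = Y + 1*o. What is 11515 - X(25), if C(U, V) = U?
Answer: 10252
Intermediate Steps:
m(o, Y) = Y + o
X(S) = -12 + S + 2*S**2 (X(S) = (S**2 + S*S) + (-12 + S) = (S**2 + S**2) + (-12 + S) = 2*S**2 + (-12 + S) = -12 + S + 2*S**2)
11515 - X(25) = 11515 - (-12 + 25 + 2*25**2) = 11515 - (-12 + 25 + 2*625) = 11515 - (-12 + 25 + 1250) = 11515 - 1*1263 = 11515 - 1263 = 10252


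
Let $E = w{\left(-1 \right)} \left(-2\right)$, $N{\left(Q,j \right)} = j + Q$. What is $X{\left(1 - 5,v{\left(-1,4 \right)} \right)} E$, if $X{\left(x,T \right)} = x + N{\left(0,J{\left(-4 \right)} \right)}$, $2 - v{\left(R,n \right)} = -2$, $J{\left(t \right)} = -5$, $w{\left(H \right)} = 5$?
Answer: $90$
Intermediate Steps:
$N{\left(Q,j \right)} = Q + j$
$v{\left(R,n \right)} = 4$ ($v{\left(R,n \right)} = 2 - -2 = 2 + 2 = 4$)
$X{\left(x,T \right)} = -5 + x$ ($X{\left(x,T \right)} = x + \left(0 - 5\right) = x - 5 = -5 + x$)
$E = -10$ ($E = 5 \left(-2\right) = -10$)
$X{\left(1 - 5,v{\left(-1,4 \right)} \right)} E = \left(-5 + \left(1 - 5\right)\right) \left(-10\right) = \left(-5 - 4\right) \left(-10\right) = \left(-9\right) \left(-10\right) = 90$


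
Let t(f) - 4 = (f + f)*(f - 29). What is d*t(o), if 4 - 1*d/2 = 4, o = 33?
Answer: 0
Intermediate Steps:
t(f) = 4 + 2*f*(-29 + f) (t(f) = 4 + (f + f)*(f - 29) = 4 + (2*f)*(-29 + f) = 4 + 2*f*(-29 + f))
d = 0 (d = 8 - 2*4 = 8 - 8 = 0)
d*t(o) = 0*(4 - 58*33 + 2*33**2) = 0*(4 - 1914 + 2*1089) = 0*(4 - 1914 + 2178) = 0*268 = 0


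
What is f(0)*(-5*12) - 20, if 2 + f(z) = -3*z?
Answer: 100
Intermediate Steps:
f(z) = -2 - 3*z
f(0)*(-5*12) - 20 = (-2 - 3*0)*(-5*12) - 20 = (-2 + 0)*(-60) - 20 = -2*(-60) - 20 = 120 - 20 = 100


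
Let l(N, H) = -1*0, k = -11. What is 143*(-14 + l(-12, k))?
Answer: -2002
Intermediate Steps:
l(N, H) = 0
143*(-14 + l(-12, k)) = 143*(-14 + 0) = 143*(-14) = -2002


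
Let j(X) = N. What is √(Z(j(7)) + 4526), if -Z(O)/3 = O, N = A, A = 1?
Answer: √4523 ≈ 67.253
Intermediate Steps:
N = 1
j(X) = 1
Z(O) = -3*O
√(Z(j(7)) + 4526) = √(-3*1 + 4526) = √(-3 + 4526) = √4523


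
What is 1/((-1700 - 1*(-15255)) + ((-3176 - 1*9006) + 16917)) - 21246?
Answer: -388589339/18290 ≈ -21246.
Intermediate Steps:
1/((-1700 - 1*(-15255)) + ((-3176 - 1*9006) + 16917)) - 21246 = 1/((-1700 + 15255) + ((-3176 - 9006) + 16917)) - 21246 = 1/(13555 + (-12182 + 16917)) - 21246 = 1/(13555 + 4735) - 21246 = 1/18290 - 21246 = -388589339/18290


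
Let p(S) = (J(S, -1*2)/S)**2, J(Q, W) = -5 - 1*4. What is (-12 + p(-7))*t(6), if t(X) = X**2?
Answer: -18252/49 ≈ -372.49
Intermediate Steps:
J(Q, W) = -9 (J(Q, W) = -5 - 4 = -9)
p(S) = 81/S**2 (p(S) = (-9/S)**2 = 81/S**2)
(-12 + p(-7))*t(6) = (-12 + 81/(-7)**2)*6**2 = (-12 + 81*(1/49))*36 = (-12 + 81/49)*36 = -507/49*36 = -18252/49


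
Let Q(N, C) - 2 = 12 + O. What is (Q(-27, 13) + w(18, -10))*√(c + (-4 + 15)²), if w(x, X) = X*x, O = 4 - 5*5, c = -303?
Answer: -187*I*√182 ≈ -2522.8*I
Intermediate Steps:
O = -21 (O = 4 - 25 = -21)
Q(N, C) = -7 (Q(N, C) = 2 + (12 - 21) = 2 - 9 = -7)
(Q(-27, 13) + w(18, -10))*√(c + (-4 + 15)²) = (-7 - 10*18)*√(-303 + (-4 + 15)²) = (-7 - 180)*√(-303 + 11²) = -187*√(-303 + 121) = -187*I*√182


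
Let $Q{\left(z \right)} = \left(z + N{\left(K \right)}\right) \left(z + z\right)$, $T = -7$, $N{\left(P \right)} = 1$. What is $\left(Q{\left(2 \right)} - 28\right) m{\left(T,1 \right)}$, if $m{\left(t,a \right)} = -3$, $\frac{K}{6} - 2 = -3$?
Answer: $48$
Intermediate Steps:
$K = -6$ ($K = 12 + 6 \left(-3\right) = 12 - 18 = -6$)
$Q{\left(z \right)} = 2 z \left(1 + z\right)$ ($Q{\left(z \right)} = \left(z + 1\right) \left(z + z\right) = \left(1 + z\right) 2 z = 2 z \left(1 + z\right)$)
$\left(Q{\left(2 \right)} - 28\right) m{\left(T,1 \right)} = \left(2 \cdot 2 \left(1 + 2\right) - 28\right) \left(-3\right) = \left(2 \cdot 2 \cdot 3 - 28\right) \left(-3\right) = \left(12 - 28\right) \left(-3\right) = \left(-16\right) \left(-3\right) = 48$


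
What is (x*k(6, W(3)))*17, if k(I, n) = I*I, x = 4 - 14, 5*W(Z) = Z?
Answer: -6120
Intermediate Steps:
W(Z) = Z/5
x = -10
k(I, n) = I**2
(x*k(6, W(3)))*17 = -10*6**2*17 = -10*36*17 = -360*17 = -6120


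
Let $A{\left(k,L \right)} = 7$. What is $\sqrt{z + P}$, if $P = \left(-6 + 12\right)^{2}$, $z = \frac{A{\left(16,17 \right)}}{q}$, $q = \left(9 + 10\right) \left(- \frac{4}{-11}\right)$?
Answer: $\frac{\sqrt{53447}}{38} \approx 6.0838$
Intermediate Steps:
$q = \frac{76}{11}$ ($q = 19 \left(\left(-4\right) \left(- \frac{1}{11}\right)\right) = 19 \cdot \frac{4}{11} = \frac{76}{11} \approx 6.9091$)
$z = \frac{77}{76}$ ($z = \frac{7}{\frac{76}{11}} = 7 \cdot \frac{11}{76} = \frac{77}{76} \approx 1.0132$)
$P = 36$ ($P = 6^{2} = 36$)
$\sqrt{z + P} = \sqrt{\frac{77}{76} + 36} = \sqrt{\frac{2813}{76}} = \frac{\sqrt{53447}}{38}$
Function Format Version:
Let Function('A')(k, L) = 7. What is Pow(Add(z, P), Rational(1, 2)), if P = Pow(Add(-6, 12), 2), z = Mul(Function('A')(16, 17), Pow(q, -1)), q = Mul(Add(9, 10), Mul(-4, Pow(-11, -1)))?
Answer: Mul(Rational(1, 38), Pow(53447, Rational(1, 2))) ≈ 6.0838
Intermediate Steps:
q = Rational(76, 11) (q = Mul(19, Mul(-4, Rational(-1, 11))) = Mul(19, Rational(4, 11)) = Rational(76, 11) ≈ 6.9091)
z = Rational(77, 76) (z = Mul(7, Pow(Rational(76, 11), -1)) = Mul(7, Rational(11, 76)) = Rational(77, 76) ≈ 1.0132)
P = 36 (P = Pow(6, 2) = 36)
Pow(Add(z, P), Rational(1, 2)) = Pow(Add(Rational(77, 76), 36), Rational(1, 2)) = Pow(Rational(2813, 76), Rational(1, 2)) = Mul(Rational(1, 38), Pow(53447, Rational(1, 2)))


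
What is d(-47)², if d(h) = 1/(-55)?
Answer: 1/3025 ≈ 0.00033058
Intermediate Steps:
d(h) = -1/55
d(-47)² = (-1/55)² = 1/3025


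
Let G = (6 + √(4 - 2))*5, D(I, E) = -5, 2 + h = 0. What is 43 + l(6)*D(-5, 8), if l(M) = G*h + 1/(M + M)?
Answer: 4111/12 + 50*√2 ≈ 413.29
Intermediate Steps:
h = -2 (h = -2 + 0 = -2)
G = 30 + 5*√2 (G = (6 + √2)*5 = 30 + 5*√2 ≈ 37.071)
l(M) = -60 + 1/(2*M) - 10*√2 (l(M) = (30 + 5*√2)*(-2) + 1/(M + M) = (-60 - 10*√2) + 1/(2*M) = -60 + 1/(2*M) - 10*√2)
43 + l(6)*D(-5, 8) = 43 + (-60 + (½)/6 - 10*√2)*(-5) = 43 + (-60 + (½)*(⅙) - 10*√2)*(-5) = 43 + (-60 + 1/12 - 10*√2)*(-5) = 43 + (-719/12 - 10*√2)*(-5) = 43 + (3595/12 + 50*√2) = 4111/12 + 50*√2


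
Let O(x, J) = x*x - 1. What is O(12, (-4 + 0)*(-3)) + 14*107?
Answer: 1641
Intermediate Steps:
O(x, J) = -1 + x² (O(x, J) = x² - 1 = -1 + x²)
O(12, (-4 + 0)*(-3)) + 14*107 = (-1 + 12²) + 14*107 = (-1 + 144) + 1498 = 143 + 1498 = 1641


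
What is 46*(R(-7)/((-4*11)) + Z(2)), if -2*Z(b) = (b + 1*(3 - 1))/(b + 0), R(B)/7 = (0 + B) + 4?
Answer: -529/22 ≈ -24.045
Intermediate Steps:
R(B) = 28 + 7*B (R(B) = 7*((0 + B) + 4) = 7*(B + 4) = 7*(4 + B) = 28 + 7*B)
Z(b) = -(2 + b)/(2*b) (Z(b) = -(b + 1*(3 - 1))/(2*(b + 0)) = -(b + 1*2)/(2*b) = -(b + 2)/(2*b) = -(2 + b)/(2*b))
46*(R(-7)/((-4*11)) + Z(2)) = 46*((28 + 7*(-7))/((-4*11)) + (1/2)*(-2 - 1*2)/2) = 46*((28 - 49)/(-44) + (1/2)*(1/2)*(-2 - 2)) = 46*(-21*(-1/44) + (1/2)*(1/2)*(-4)) = 46*(21/44 - 1) = 46*(-23/44) = -529/22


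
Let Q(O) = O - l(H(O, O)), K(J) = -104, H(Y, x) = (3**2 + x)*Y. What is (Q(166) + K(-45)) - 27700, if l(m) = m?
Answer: -56688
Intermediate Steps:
H(Y, x) = Y*(9 + x) (H(Y, x) = (9 + x)*Y = Y*(9 + x))
Q(O) = O - O*(9 + O)
(Q(166) + K(-45)) - 27700 = (166*(-8 - 1*166) - 104) - 27700 = (166*(-8 - 166) - 104) - 27700 = (166*(-174) - 104) - 27700 = (-28884 - 104) - 27700 = -28988 - 27700 = -56688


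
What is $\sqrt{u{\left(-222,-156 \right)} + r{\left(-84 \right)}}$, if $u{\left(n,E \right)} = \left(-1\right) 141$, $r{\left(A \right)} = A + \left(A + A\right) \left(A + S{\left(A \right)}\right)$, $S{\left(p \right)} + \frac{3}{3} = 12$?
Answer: $\sqrt{12039} \approx 109.72$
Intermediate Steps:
$S{\left(p \right)} = 11$ ($S{\left(p \right)} = -1 + 12 = 11$)
$r{\left(A \right)} = A + 2 A \left(11 + A\right)$ ($r{\left(A \right)} = A + \left(A + A\right) \left(A + 11\right) = A + 2 A \left(11 + A\right)$)
$u{\left(n,E \right)} = -141$
$\sqrt{u{\left(-222,-156 \right)} + r{\left(-84 \right)}} = \sqrt{-141 - 84 \left(23 + 2 \left(-84\right)\right)} = \sqrt{-141 - 84 \left(23 - 168\right)} = \sqrt{-141 - -12180} = \sqrt{-141 + 12180} = \sqrt{12039}$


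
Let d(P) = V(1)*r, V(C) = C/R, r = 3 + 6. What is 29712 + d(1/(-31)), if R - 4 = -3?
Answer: 29721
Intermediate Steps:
R = 1 (R = 4 - 3 = 1)
r = 9
V(C) = C (V(C) = C/1 = C*1 = C)
d(P) = 9 (d(P) = 1*9 = 9)
29712 + d(1/(-31)) = 29712 + 9 = 29721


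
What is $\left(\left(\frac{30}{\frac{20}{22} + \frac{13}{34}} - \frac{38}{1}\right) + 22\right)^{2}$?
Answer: $\frac{1354896}{25921} \approx 52.27$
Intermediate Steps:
$\left(\left(\frac{30}{\frac{20}{22} + \frac{13}{34}} - \frac{38}{1}\right) + 22\right)^{2} = \left(\left(\frac{30}{20 \cdot \frac{1}{22} + 13 \cdot \frac{1}{34}} - 38\right) + 22\right)^{2} = \left(\left(\frac{30}{\frac{10}{11} + \frac{13}{34}} - 38\right) + 22\right)^{2} = \left(\left(\frac{30}{\frac{483}{374}} - 38\right) + 22\right)^{2} = \left(\left(30 \cdot \frac{374}{483} - 38\right) + 22\right)^{2} = \left(\left(\frac{3740}{161} - 38\right) + 22\right)^{2} = \left(- \frac{2378}{161} + 22\right)^{2} = \left(\frac{1164}{161}\right)^{2} = \frac{1354896}{25921}$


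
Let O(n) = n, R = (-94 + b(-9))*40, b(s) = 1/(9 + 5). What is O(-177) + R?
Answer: -27539/7 ≈ -3934.1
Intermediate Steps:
b(s) = 1/14
R = -26300/7 (R = (-94 + 1/14)*40 = -1315/14*40 = -26300/7 ≈ -3757.1)
O(-177) + R = -177 - 26300/7 = -27539/7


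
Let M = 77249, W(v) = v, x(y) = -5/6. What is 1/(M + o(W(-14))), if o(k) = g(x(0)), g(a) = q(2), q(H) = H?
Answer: 1/77251 ≈ 1.2945e-5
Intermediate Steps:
x(y) = -⅚ (x(y) = -5*⅙ = -⅚)
g(a) = 2
o(k) = 2
1/(M + o(W(-14))) = 1/(77249 + 2) = 1/77251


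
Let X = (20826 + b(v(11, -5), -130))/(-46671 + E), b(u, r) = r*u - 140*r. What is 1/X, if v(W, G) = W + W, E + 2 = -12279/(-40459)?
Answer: -944165314/731620097 ≈ -1.2905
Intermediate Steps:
E = -68639/40459 (E = -2 - 12279/(-40459) = -2 - 12279*(-1/40459) = -2 + 12279/40459 = -68639/40459 ≈ -1.6965)
v(W, G) = 2*W
b(u, r) = -140*r + r*u
X = -731620097/944165314 (X = (20826 - 130*(-140 + 2*11))/(-46671 - 68639/40459) = (20826 - 130*(-140 + 22))/(-1888330628/40459) = (20826 - 130*(-118))*(-40459/1888330628) = (20826 + 15340)*(-40459/1888330628) = 36166*(-40459/1888330628) = -731620097/944165314 ≈ -0.77489)
1/X = 1/(-731620097/944165314) = -944165314/731620097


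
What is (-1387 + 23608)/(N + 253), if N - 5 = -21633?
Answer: -2469/2375 ≈ -1.0396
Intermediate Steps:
N = -21628 (N = 5 - 21633 = -21628)
(-1387 + 23608)/(N + 253) = (-1387 + 23608)/(-21628 + 253) = 22221/(-21375) = 22221*(-1/21375) = -2469/2375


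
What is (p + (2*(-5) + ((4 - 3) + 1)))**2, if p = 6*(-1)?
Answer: 196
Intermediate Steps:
p = -6
(p + (2*(-5) + ((4 - 3) + 1)))**2 = (-6 + (2*(-5) + ((4 - 3) + 1)))**2 = (-6 + (-10 + (1 + 1)))**2 = (-6 + (-10 + 2))**2 = (-6 - 8)**2 = (-14)**2 = 196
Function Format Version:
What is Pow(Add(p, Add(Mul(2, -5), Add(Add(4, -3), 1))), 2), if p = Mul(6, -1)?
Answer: 196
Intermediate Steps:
p = -6
Pow(Add(p, Add(Mul(2, -5), Add(Add(4, -3), 1))), 2) = Pow(Add(-6, Add(Mul(2, -5), Add(Add(4, -3), 1))), 2) = Pow(Add(-6, Add(-10, Add(1, 1))), 2) = Pow(Add(-6, Add(-10, 2)), 2) = Pow(Add(-6, -8), 2) = Pow(-14, 2) = 196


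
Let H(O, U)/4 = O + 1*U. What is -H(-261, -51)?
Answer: 1248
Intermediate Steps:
H(O, U) = 4*O + 4*U (H(O, U) = 4*(O + 1*U) = 4*(O + U) = 4*O + 4*U)
-H(-261, -51) = -(4*(-261) + 4*(-51)) = -(-1044 - 204) = -1*(-1248) = 1248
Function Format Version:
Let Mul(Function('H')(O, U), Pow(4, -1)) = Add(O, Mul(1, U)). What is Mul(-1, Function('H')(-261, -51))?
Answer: 1248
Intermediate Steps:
Function('H')(O, U) = Add(Mul(4, O), Mul(4, U)) (Function('H')(O, U) = Mul(4, Add(O, Mul(1, U))) = Mul(4, Add(O, U)) = Add(Mul(4, O), Mul(4, U)))
Mul(-1, Function('H')(-261, -51)) = Mul(-1, Add(Mul(4, -261), Mul(4, -51))) = Mul(-1, Add(-1044, -204)) = Mul(-1, -1248) = 1248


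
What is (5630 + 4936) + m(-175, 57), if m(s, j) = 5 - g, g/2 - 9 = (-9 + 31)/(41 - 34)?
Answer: 73827/7 ≈ 10547.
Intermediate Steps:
g = 170/7 (g = 18 + 2*((-9 + 31)/(41 - 34)) = 18 + 2*(22/7) = 18 + 44/7 = 170/7 ≈ 24.286)
m(s, j) = -135/7 (m(s, j) = 5 - 1*170/7 = 5 - 170/7 = -135/7)
(5630 + 4936) + m(-175, 57) = (5630 + 4936) - 135/7 = 10566 - 135/7 = 73827/7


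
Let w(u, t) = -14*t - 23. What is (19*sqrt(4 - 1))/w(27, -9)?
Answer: 19*sqrt(3)/103 ≈ 0.31950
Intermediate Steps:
w(u, t) = -23 - 14*t
(19*sqrt(4 - 1))/w(27, -9) = (19*sqrt(4 - 1))/(-23 - 14*(-9)) = (19*sqrt(3))/(-23 + 126) = (19*sqrt(3))/103 = (19*sqrt(3))*(1/103) = 19*sqrt(3)/103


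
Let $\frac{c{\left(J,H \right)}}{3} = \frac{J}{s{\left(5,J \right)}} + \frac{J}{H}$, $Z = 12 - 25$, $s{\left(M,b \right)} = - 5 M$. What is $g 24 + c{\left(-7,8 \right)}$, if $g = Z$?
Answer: $- \frac{62757}{200} \approx -313.79$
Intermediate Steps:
$Z = -13$ ($Z = 12 - 25 = -13$)
$c{\left(J,H \right)} = - \frac{3 J}{25} + \frac{3 J}{H}$ ($c{\left(J,H \right)} = 3 \left(\frac{J}{\left(-5\right) 5} + \frac{J}{H}\right) = 3 \left(\frac{J}{-25} + \frac{J}{H}\right) = 3 \left(J \left(- \frac{1}{25}\right) + \frac{J}{H}\right) = 3 \left(- \frac{J}{25} + \frac{J}{H}\right) = - \frac{3 J}{25} + \frac{3 J}{H}$)
$g = -13$
$g 24 + c{\left(-7,8 \right)} = \left(-13\right) 24 + \frac{3}{25} \left(-7\right) \frac{1}{8} \left(25 - 8\right) = -312 + \frac{3}{25} \left(-7\right) \frac{1}{8} \left(25 - 8\right) = -312 + \frac{3}{25} \left(-7\right) \frac{1}{8} \cdot 17 = -312 - \frac{357}{200} = - \frac{62757}{200}$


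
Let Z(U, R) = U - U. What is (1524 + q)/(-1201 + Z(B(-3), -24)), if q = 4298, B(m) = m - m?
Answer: -5822/1201 ≈ -4.8476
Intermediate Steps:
B(m) = 0
Z(U, R) = 0
(1524 + q)/(-1201 + Z(B(-3), -24)) = (1524 + 4298)/(-1201 + 0) = 5822/(-1201) = 5822*(-1/1201) = -5822/1201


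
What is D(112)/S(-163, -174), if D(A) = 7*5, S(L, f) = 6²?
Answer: 35/36 ≈ 0.97222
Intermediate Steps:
S(L, f) = 36
D(A) = 35
D(112)/S(-163, -174) = 35/36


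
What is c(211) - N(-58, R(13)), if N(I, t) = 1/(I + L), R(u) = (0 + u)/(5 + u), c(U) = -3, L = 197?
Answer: -418/139 ≈ -3.0072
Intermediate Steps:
R(u) = u/(5 + u)
N(I, t) = 1/(197 + I) (N(I, t) = 1/(I + 197) = 1/(197 + I))
c(211) - N(-58, R(13)) = -3 - 1/(197 - 58) = -3 - 1/139 = -418/139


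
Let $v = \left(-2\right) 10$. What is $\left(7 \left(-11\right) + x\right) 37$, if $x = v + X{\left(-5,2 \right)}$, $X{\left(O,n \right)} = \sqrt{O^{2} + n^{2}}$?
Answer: $-3589 + 37 \sqrt{29} \approx -3389.8$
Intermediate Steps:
$v = -20$
$x = -20 + \sqrt{29}$ ($x = -20 + \sqrt{\left(-5\right)^{2} + 2^{2}} = -20 + \sqrt{25 + 4} = -20 + \sqrt{29} \approx -14.615$)
$\left(7 \left(-11\right) + x\right) 37 = \left(7 \left(-11\right) - \left(20 - \sqrt{29}\right)\right) 37 = \left(-77 - \left(20 - \sqrt{29}\right)\right) 37 = \left(-97 + \sqrt{29}\right) 37 = -3589 + 37 \sqrt{29}$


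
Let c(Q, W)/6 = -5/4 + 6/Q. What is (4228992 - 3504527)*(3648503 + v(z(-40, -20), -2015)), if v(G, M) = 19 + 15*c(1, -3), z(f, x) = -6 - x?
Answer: 5287072399035/2 ≈ 2.6435e+12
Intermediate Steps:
c(Q, W) = -15/2 + 36/Q (c(Q, W) = 6*(-5/4 + 6/Q) = -15/2 + 36/Q)
v(G, M) = 893/2 (v(G, M) = 19 + 15*(-15/2 + 36/1) = 19 + 15*(-15/2 + 36*1) = 19 + 15*(-15/2 + 36) = 19 + 15*(57/2) = 19 + 855/2 = 893/2)
(4228992 - 3504527)*(3648503 + v(z(-40, -20), -2015)) = (4228992 - 3504527)*(3648503 + 893/2) = 724465*(7297899/2) = 5287072399035/2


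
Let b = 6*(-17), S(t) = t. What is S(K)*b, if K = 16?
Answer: -1632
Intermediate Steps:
b = -102
S(K)*b = 16*(-102) = -1632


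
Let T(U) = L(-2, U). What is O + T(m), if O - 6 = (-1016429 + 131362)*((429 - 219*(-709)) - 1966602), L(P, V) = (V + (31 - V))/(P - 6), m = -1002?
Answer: 12822156803489/8 ≈ 1.6028e+12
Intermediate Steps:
L(P, V) = 31/(-6 + P)
T(U) = -31/8 (T(U) = 31/(-6 - 2) = 31/(-8) = 31*(-⅛) = -31/8)
O = 1602769600440 (O = 6 + (-1016429 + 131362)*((429 - 219*(-709)) - 1966602) = 6 - 885067*((429 + 155271) - 1966602) = 6 - 885067*(155700 - 1966602) = 6 - 885067*(-1810902) = 6 + 1602769600434 = 1602769600440)
O + T(m) = 1602769600440 - 31/8 = 12822156803489/8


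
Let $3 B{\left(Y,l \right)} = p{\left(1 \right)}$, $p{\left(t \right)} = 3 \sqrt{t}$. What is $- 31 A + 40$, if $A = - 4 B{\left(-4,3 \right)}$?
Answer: $164$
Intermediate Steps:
$B{\left(Y,l \right)} = 1$ ($B{\left(Y,l \right)} = \frac{3 \sqrt{1}}{3} = \frac{3 \cdot 1}{3} = \frac{1}{3} \cdot 3 = 1$)
$A = -4$ ($A = \left(-4\right) 1 = -4$)
$- 31 A + 40 = \left(-31\right) \left(-4\right) + 40 = 124 + 40 = 164$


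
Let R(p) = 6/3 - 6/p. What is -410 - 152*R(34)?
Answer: -11682/17 ≈ -687.18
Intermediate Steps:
R(p) = 2 - 6/p (R(p) = 6*(⅓) - 6/p = 2 - 6/p)
-410 - 152*R(34) = -410 - 152*(2 - 6/34) = -410 - 152*(2 - 6*1/34) = -410 - 152*(2 - 3/17) = -410 - 152*31/17 = -410 - 4712/17 = -11682/17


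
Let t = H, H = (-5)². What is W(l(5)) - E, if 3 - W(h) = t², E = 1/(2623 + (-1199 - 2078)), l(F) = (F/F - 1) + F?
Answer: -406787/654 ≈ -622.00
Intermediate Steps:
H = 25
t = 25
l(F) = F (l(F) = (1 - 1) + F = 0 + F = F)
E = -1/654 (E = 1/(2623 - 3277) = 1/(-654) = -1/654 ≈ -0.0015291)
W(h) = -622 (W(h) = 3 - 1*25² = 3 - 1*625 = 3 - 625 = -622)
W(l(5)) - E = -622 - 1*(-1/654) = -622 + 1/654 = -406787/654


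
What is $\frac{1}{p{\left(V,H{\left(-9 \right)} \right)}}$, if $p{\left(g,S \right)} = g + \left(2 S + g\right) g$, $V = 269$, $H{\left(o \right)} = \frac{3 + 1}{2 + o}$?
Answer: $\frac{7}{506258} \approx 1.3827 \cdot 10^{-5}$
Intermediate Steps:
$H{\left(o \right)} = \frac{4}{2 + o}$
$p{\left(g,S \right)} = g + g \left(g + 2 S\right)$ ($p{\left(g,S \right)} = g + \left(g + 2 S\right) g = g + g \left(g + 2 S\right)$)
$\frac{1}{p{\left(V,H{\left(-9 \right)} \right)}} = \frac{1}{269 \left(1 + 269 + 2 \frac{4}{2 - 9}\right)} = \frac{1}{269 \left(1 + 269 + 2 \frac{4}{-7}\right)} = \frac{1}{269 \left(1 + 269 + 2 \cdot 4 \left(- \frac{1}{7}\right)\right)} = \frac{1}{269 \left(1 + 269 + 2 \left(- \frac{4}{7}\right)\right)} = \frac{1}{269 \left(1 + 269 - \frac{8}{7}\right)} = \frac{1}{269 \cdot \frac{1882}{7}} = \frac{1}{\frac{506258}{7}} = \frac{7}{506258}$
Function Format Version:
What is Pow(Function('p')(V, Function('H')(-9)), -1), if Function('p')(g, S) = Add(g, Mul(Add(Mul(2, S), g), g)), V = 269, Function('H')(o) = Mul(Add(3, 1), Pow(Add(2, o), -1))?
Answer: Rational(7, 506258) ≈ 1.3827e-5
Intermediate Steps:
Function('H')(o) = Mul(4, Pow(Add(2, o), -1))
Function('p')(g, S) = Add(g, Mul(g, Add(g, Mul(2, S)))) (Function('p')(g, S) = Add(g, Mul(Add(g, Mul(2, S)), g)) = Add(g, Mul(g, Add(g, Mul(2, S)))))
Pow(Function('p')(V, Function('H')(-9)), -1) = Pow(Mul(269, Add(1, 269, Mul(2, Mul(4, Pow(Add(2, -9), -1))))), -1) = Pow(Mul(269, Add(1, 269, Mul(2, Mul(4, Pow(-7, -1))))), -1) = Pow(Mul(269, Add(1, 269, Mul(2, Mul(4, Rational(-1, 7))))), -1) = Pow(Mul(269, Add(1, 269, Mul(2, Rational(-4, 7)))), -1) = Pow(Mul(269, Add(1, 269, Rational(-8, 7))), -1) = Pow(Mul(269, Rational(1882, 7)), -1) = Pow(Rational(506258, 7), -1) = Rational(7, 506258)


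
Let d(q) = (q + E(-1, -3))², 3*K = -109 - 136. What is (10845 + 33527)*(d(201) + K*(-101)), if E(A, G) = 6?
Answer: 6801872624/3 ≈ 2.2673e+9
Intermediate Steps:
K = -245/3 (K = (-109 - 136)/3 = (⅓)*(-245) = -245/3 ≈ -81.667)
d(q) = (6 + q)² (d(q) = (q + 6)² = (6 + q)²)
(10845 + 33527)*(d(201) + K*(-101)) = (10845 + 33527)*((6 + 201)² - 245/3*(-101)) = 44372*(207² + 24745/3) = 44372*(42849 + 24745/3) = 44372*(153292/3) = 6801872624/3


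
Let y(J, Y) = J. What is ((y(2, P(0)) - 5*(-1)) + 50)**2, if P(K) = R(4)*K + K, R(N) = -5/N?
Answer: 3249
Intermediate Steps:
P(K) = -K/4 (P(K) = (-5/4)*K + K = (-5*1/4)*K + K = -5*K/4 + K = -K/4)
((y(2, P(0)) - 5*(-1)) + 50)**2 = ((2 - 5*(-1)) + 50)**2 = ((2 + 5) + 50)**2 = (7 + 50)**2 = 57**2 = 3249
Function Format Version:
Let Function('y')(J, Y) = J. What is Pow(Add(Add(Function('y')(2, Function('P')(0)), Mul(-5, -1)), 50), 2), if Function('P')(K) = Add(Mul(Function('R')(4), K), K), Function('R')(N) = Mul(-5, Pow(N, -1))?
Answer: 3249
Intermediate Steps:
Function('P')(K) = Mul(Rational(-1, 4), K) (Function('P')(K) = Add(Mul(Mul(-5, Pow(4, -1)), K), K) = Add(Mul(Mul(-5, Rational(1, 4)), K), K) = Add(Mul(Rational(-5, 4), K), K) = Mul(Rational(-1, 4), K))
Pow(Add(Add(Function('y')(2, Function('P')(0)), Mul(-5, -1)), 50), 2) = Pow(Add(Add(2, Mul(-5, -1)), 50), 2) = Pow(Add(Add(2, 5), 50), 2) = Pow(Add(7, 50), 2) = Pow(57, 2) = 3249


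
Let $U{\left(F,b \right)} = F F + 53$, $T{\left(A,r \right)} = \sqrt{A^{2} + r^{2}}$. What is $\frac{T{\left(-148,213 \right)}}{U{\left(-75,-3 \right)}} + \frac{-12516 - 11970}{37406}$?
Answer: $- \frac{12243}{18703} + \frac{\sqrt{67273}}{5678} \approx -0.60892$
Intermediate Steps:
$U{\left(F,b \right)} = 53 + F^{2}$ ($U{\left(F,b \right)} = F^{2} + 53 = 53 + F^{2}$)
$\frac{T{\left(-148,213 \right)}}{U{\left(-75,-3 \right)}} + \frac{-12516 - 11970}{37406} = \frac{\sqrt{\left(-148\right)^{2} + 213^{2}}}{53 + \left(-75\right)^{2}} + \frac{-12516 - 11970}{37406} = \frac{\sqrt{21904 + 45369}}{53 + 5625} + \left(-12516 - 11970\right) \frac{1}{37406} = \frac{\sqrt{67273}}{5678} - \frac{12243}{18703} = - \frac{12243}{18703} + \frac{\sqrt{67273}}{5678}$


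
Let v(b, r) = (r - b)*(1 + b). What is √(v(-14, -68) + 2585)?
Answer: √3287 ≈ 57.332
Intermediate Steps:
v(b, r) = (1 + b)*(r - b)
√(v(-14, -68) + 2585) = √((-68 - 1*(-14) - 1*(-14)² - 14*(-68)) + 2585) = √((-68 + 14 - 1*196 + 952) + 2585) = √((-68 + 14 - 196 + 952) + 2585) = √(702 + 2585) = √3287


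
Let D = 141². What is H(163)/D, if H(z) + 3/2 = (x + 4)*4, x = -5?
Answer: -11/39762 ≈ -0.00027665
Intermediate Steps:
H(z) = -11/2 (H(z) = -3/2 + (-5 + 4)*4 = -3/2 - 1*4 = -3/2 - 4 = -11/2)
D = 19881
H(163)/D = -11/2/19881 = -11/2*1/19881 = -11/39762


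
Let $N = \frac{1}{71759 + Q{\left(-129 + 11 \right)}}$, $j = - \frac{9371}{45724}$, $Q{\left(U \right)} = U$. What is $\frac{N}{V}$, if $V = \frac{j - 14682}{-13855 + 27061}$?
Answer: $- \frac{19478424}{1551441640229} \approx -1.2555 \cdot 10^{-5}$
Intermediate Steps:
$j = - \frac{9371}{45724}$ ($j = \left(-9371\right) \frac{1}{45724} = - \frac{9371}{45724} \approx -0.20495$)
$N = \frac{1}{71641}$ ($N = \frac{1}{71759 + \left(-129 + 11\right)} = \frac{1}{71759 - 118} = \frac{1}{71641} \approx 1.3958 \cdot 10^{-5}$)
$V = - \frac{671329139}{603831144}$ ($V = \frac{- \frac{9371}{45724} - 14682}{-13855 + 27061} = - \frac{671329139}{45724 \cdot 13206} = \left(- \frac{671329139}{45724}\right) \frac{1}{13206} = - \frac{671329139}{603831144} \approx -1.1118$)
$\frac{N}{V} = \frac{1}{71641 \left(- \frac{671329139}{603831144}\right)} = \frac{1}{71641} \left(- \frac{603831144}{671329139}\right) = - \frac{19478424}{1551441640229}$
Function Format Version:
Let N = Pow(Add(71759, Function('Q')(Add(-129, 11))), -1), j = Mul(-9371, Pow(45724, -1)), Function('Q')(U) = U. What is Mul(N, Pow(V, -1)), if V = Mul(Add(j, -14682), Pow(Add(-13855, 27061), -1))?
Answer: Rational(-19478424, 1551441640229) ≈ -1.2555e-5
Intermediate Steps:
j = Rational(-9371, 45724) (j = Mul(-9371, Rational(1, 45724)) = Rational(-9371, 45724) ≈ -0.20495)
N = Rational(1, 71641) (N = Pow(Add(71759, Add(-129, 11)), -1) = Pow(Add(71759, -118), -1) = Pow(71641, -1) = Rational(1, 71641) ≈ 1.3958e-5)
V = Rational(-671329139, 603831144) (V = Mul(Add(Rational(-9371, 45724), -14682), Pow(Add(-13855, 27061), -1)) = Mul(Rational(-671329139, 45724), Pow(13206, -1)) = Mul(Rational(-671329139, 45724), Rational(1, 13206)) = Rational(-671329139, 603831144) ≈ -1.1118)
Mul(N, Pow(V, -1)) = Mul(Rational(1, 71641), Pow(Rational(-671329139, 603831144), -1)) = Mul(Rational(1, 71641), Rational(-603831144, 671329139)) = Rational(-19478424, 1551441640229)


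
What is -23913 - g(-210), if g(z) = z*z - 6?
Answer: -68007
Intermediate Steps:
g(z) = -6 + z² (g(z) = z² - 6 = -6 + z²)
-23913 - g(-210) = -23913 - (-6 + (-210)²) = -23913 - (-6 + 44100) = -23913 - 1*44094 = -23913 - 44094 = -68007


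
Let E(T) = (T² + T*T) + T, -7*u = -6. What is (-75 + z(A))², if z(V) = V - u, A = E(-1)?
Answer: 274576/49 ≈ 5603.6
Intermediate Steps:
u = 6/7 (u = -⅐*(-6) = 6/7 ≈ 0.85714)
E(T) = T + 2*T² (E(T) = (T² + T²) + T = 2*T² + T = T + 2*T²)
A = 1 (A = -(1 + 2*(-1)) = -(1 - 2) = -1*(-1) = 1)
z(V) = -6/7 + V (z(V) = V - 1*6/7 = V - 6/7 = -6/7 + V)
(-75 + z(A))² = (-75 + (-6/7 + 1))² = (-75 + ⅐)² = (-524/7)² = 274576/49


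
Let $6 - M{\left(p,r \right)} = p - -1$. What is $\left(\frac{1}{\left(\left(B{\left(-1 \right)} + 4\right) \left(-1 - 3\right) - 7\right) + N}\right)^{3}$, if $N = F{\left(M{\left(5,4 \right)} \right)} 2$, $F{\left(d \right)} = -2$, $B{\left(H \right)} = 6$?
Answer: $- \frac{1}{132651} \approx -7.5386 \cdot 10^{-6}$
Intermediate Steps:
$M{\left(p,r \right)} = 5 - p$ ($M{\left(p,r \right)} = 6 - \left(p - -1\right) = 6 - \left(p + 1\right) = 6 - \left(1 + p\right) = 5 - p$)
$N = -4$ ($N = \left(-2\right) 2 = -4$)
$\left(\frac{1}{\left(\left(B{\left(-1 \right)} + 4\right) \left(-1 - 3\right) - 7\right) + N}\right)^{3} = \left(\frac{1}{\left(\left(6 + 4\right) \left(-1 - 3\right) - 7\right) - 4}\right)^{3} = \left(\frac{1}{\left(10 \left(-4\right) - 7\right) - 4}\right)^{3} = \left(\frac{1}{\left(-40 - 7\right) - 4}\right)^{3} = \left(\frac{1}{-47 - 4}\right)^{3} = \left(\frac{1}{-51}\right)^{3} = \left(- \frac{1}{51}\right)^{3} = - \frac{1}{132651}$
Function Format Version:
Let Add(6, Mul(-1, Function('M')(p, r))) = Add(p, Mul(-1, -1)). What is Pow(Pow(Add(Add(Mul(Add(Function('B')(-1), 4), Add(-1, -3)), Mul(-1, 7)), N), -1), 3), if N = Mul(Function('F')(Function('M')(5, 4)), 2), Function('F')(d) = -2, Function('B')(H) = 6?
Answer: Rational(-1, 132651) ≈ -7.5386e-6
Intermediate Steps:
Function('M')(p, r) = Add(5, Mul(-1, p)) (Function('M')(p, r) = Add(6, Mul(-1, Add(p, Mul(-1, -1)))) = Add(6, Mul(-1, Add(p, 1))) = Add(6, Mul(-1, Add(1, p))) = Add(6, Add(-1, Mul(-1, p))) = Add(5, Mul(-1, p)))
N = -4 (N = Mul(-2, 2) = -4)
Pow(Pow(Add(Add(Mul(Add(Function('B')(-1), 4), Add(-1, -3)), Mul(-1, 7)), N), -1), 3) = Pow(Pow(Add(Add(Mul(Add(6, 4), Add(-1, -3)), Mul(-1, 7)), -4), -1), 3) = Pow(Pow(Add(Add(Mul(10, -4), -7), -4), -1), 3) = Pow(Pow(Add(Add(-40, -7), -4), -1), 3) = Pow(Pow(Add(-47, -4), -1), 3) = Pow(Pow(-51, -1), 3) = Pow(Rational(-1, 51), 3) = Rational(-1, 132651)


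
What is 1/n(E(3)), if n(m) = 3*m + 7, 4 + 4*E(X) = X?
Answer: 4/25 ≈ 0.16000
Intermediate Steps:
E(X) = -1 + X/4
n(m) = 7 + 3*m
1/n(E(3)) = 1/(7 + 3*(-1 + (1/4)*3)) = 1/(7 + 3*(-1 + 3/4)) = 1/(7 + 3*(-1/4)) = 1/(7 - 3/4) = 1/(25/4) = 4/25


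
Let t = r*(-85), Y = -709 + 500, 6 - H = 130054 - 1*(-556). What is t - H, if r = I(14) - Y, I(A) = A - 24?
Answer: 113689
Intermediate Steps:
I(A) = -24 + A
H = -130604 (H = 6 - (130054 - 1*(-556)) = 6 - (130054 + 556) = 6 - 1*130610 = 6 - 130610 = -130604)
Y = -209
r = 199 (r = (-24 + 14) - 1*(-209) = -10 + 209 = 199)
t = -16915 (t = 199*(-85) = -16915)
t - H = -16915 - 1*(-130604) = -16915 + 130604 = 113689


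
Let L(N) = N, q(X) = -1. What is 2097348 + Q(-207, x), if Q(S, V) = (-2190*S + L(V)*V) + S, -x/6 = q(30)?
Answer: 2550507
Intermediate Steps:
x = 6 (x = -6*(-1) = 6)
Q(S, V) = V² - 2189*S (Q(S, V) = (-2190*S + V*V) + S = (-2190*S + V²) + S = (V² - 2190*S) + S = V² - 2189*S)
2097348 + Q(-207, x) = 2097348 + (6² - 2189*(-207)) = 2097348 + (36 + 453123) = 2097348 + 453159 = 2550507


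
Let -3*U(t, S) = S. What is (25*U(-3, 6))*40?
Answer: -2000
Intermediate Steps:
U(t, S) = -S/3
(25*U(-3, 6))*40 = (25*(-⅓*6))*40 = (25*(-2))*40 = -50*40 = -2000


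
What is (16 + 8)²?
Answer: 576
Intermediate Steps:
(16 + 8)² = 24² = 576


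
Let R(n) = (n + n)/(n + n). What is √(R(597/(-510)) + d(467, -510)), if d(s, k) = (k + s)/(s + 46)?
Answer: √26790/171 ≈ 0.95717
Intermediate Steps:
d(s, k) = (k + s)/(46 + s)
R(n) = 1 (R(n) = (2*n)/((2*n)) = (2*n)*(1/(2*n)) = 1)
√(R(597/(-510)) + d(467, -510)) = √(1 + (-510 + 467)/(46 + 467)) = √(1 - 43/513) = √(470/513) = √26790/171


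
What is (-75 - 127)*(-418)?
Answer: 84436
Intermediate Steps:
(-75 - 127)*(-418) = -202*(-418) = 84436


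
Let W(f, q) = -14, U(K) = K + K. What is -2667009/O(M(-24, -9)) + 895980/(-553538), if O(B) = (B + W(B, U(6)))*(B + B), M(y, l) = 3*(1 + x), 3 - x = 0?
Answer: 246041303467/4428304 ≈ 55561.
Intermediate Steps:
x = 3 (x = 3 - 1*0 = 3 + 0 = 3)
M(y, l) = 12 (M(y, l) = 3*(1 + 3) = 3*4 = 12)
U(K) = 2*K
O(B) = 2*B*(-14 + B) (O(B) = (B - 14)*(B + B) = (-14 + B)*(2*B) = 2*B*(-14 + B))
-2667009/O(M(-24, -9)) + 895980/(-553538) = -2667009*1/(24*(-14 + 12)) + 895980/(-553538) = -2667009/(2*12*(-2)) + 895980*(-1/553538) = -2667009/(-48) - 447990/276769 = -2667009*(-1/48) - 447990/276769 = 889003/16 - 447990/276769 = 246041303467/4428304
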